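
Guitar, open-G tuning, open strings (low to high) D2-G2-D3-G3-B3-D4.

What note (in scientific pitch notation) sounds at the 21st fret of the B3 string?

Each fret is one semitone, so B3 + 21 = G#5.

G#5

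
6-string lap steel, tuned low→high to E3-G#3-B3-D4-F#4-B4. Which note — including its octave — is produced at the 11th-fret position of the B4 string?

Each fret is one semitone, so B4 + 11 = A#5.
(Equivalently spelled Bb5.)

A#5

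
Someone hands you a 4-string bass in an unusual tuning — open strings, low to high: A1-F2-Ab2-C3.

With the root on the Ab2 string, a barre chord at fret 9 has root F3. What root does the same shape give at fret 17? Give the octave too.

Db4

Moving from fret 9 to fret 17 shifts the root by 8 semitones.
F3 up 8 semitones is Db4.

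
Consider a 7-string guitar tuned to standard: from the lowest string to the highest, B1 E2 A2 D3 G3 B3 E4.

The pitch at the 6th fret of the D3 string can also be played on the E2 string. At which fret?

D3 at fret 6 is D3 + 6 semitones = G#3.
The open E2 string is 10 semitones below the open D3, so the same pitch on the E2 string lies at fret 6 + 10 = 16.

16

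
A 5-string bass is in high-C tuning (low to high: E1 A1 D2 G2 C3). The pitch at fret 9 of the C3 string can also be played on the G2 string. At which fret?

14

C3 at fret 9 is C3 + 9 semitones = A3.
The open G2 string is 5 semitones below the open C3, so the same pitch on the G2 string lies at fret 9 + 5 = 14.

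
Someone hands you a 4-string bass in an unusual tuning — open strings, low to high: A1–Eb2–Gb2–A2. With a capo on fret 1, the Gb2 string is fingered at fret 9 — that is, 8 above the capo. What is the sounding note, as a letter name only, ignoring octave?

Eb

The capo raises the open Gb2 by 1 semitone to G2; fretting 8 more gives Gb2 + 1 + 8 = Gb2 + 9 semitones, landing on Eb.
(Also written D#.)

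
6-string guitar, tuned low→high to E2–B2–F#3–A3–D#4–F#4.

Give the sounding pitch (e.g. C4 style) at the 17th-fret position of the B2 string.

E4

Each fret is one semitone, so B2 + 17 = E4.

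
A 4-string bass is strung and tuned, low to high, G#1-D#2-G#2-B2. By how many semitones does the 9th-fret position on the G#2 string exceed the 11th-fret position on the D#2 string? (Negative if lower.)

G#2 at fret 9 → F3 (MIDI 53); D#2 at fret 11 → D3 (MIDI 50).
53 − 50 = 3, so the two pitches are 3 semitones apart.

3 semitones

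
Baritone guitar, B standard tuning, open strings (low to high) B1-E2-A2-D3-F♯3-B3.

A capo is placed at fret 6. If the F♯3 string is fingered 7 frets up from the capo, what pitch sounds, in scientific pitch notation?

G4

The capo raises the open F♯3 by 6 semitones to C4; fretting 7 more gives F♯3 + 6 + 7 = F♯3 + 13 semitones = G4.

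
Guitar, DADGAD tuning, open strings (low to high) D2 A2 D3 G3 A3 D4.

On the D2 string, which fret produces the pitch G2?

5

G2 is 5 semitones above the open D2 (D–D#–E–F–F#–G), so it sits at fret 5.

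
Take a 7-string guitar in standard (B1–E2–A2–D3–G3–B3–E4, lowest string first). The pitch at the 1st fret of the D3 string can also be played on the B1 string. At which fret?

D3 at fret 1 is D3 + 1 semitone = D♯3.
The open B1 string is 15 semitones below the open D3, so the same pitch on the B1 string lies at fret 1 + 15 = 16.

16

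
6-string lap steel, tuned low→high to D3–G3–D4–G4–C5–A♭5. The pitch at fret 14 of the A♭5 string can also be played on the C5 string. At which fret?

22

Fret 14 on A♭5 is MIDI 80 + 14 = 94 (B♭6). On the C5 string (open MIDI 72), that pitch is 94 − 72 = fret 22.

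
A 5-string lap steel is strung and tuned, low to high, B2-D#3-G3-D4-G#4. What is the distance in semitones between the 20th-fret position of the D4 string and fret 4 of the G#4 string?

10 semitones

D4 at fret 20 → A#5 (MIDI 82); G#4 at fret 4 → C5 (MIDI 72).
82 − 72 = 10, so the two pitches are 10 semitones apart, with A#5 the higher.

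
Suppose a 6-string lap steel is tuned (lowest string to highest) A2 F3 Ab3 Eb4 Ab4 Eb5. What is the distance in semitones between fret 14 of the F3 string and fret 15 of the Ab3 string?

4 semitones

F3 at fret 14 → G4 (MIDI 67); Ab3 at fret 15 → B4 (MIDI 71).
67 − 71 = -4, so the two pitches are 4 semitones apart, with B4 the higher.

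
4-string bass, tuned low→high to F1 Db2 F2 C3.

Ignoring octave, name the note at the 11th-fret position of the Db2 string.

C

Db2 is MIDI 37. Adding 11 gives 48; 48 mod 12 = 0, i.e. C.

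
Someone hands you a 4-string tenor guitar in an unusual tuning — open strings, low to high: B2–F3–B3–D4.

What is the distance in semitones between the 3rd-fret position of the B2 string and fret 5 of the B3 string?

B2 at fret 3 → D3 (MIDI 50); B3 at fret 5 → E4 (MIDI 64).
50 − 64 = -14, so the two pitches are 14 semitones apart, with E4 the higher.

14 semitones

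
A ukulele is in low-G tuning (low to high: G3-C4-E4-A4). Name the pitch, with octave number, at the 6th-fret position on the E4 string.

A♯4

E4 is MIDI 64. Adding 6 gives 70, which is A♯4.
(Equivalently spelled B♭4.)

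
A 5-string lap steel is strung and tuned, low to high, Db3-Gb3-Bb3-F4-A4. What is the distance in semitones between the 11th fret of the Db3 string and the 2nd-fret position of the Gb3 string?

4 semitones

Db3 at fret 11 → C4 (MIDI 60); Gb3 at fret 2 → Ab3 (MIDI 56).
60 − 56 = 4, so the two pitches are 4 semitones apart, with C4 the higher.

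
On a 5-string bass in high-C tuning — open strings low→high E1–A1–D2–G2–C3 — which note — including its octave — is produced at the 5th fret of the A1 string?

Each fret is one semitone, so A1 + 5 = D2.

D2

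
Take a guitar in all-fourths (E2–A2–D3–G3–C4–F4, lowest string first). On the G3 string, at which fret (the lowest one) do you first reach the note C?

From G3, count semitones up the chromatic scale until reaching C: G–G#–A–A#–B–C — 5 steps.

5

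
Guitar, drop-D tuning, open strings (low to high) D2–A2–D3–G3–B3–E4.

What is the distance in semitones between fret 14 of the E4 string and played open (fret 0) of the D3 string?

E4 at fret 14 → F♯5 (MIDI 78); D3 at fret 0 → D3 (MIDI 50).
78 − 50 = 28, so the two pitches are 28 semitones apart, with F♯5 the higher.

28 semitones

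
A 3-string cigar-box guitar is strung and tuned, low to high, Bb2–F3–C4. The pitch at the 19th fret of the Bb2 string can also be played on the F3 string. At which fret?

12

Bb2 at fret 19 is Bb2 + 19 semitones = F4.
The open F3 string is 7 semitones above the open Bb2, so the same pitch on the F3 string lies at fret 19 − 7 = 12.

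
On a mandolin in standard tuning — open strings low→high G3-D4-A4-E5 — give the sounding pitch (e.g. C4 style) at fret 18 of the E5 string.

Each fret is one semitone, so E5 + 18 = A#6.

A#6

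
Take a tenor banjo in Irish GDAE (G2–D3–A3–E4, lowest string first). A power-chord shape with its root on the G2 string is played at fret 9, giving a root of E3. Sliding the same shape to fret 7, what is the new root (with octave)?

Moving from fret 9 to fret 7 shifts the root by -2 semitones.
E3 down 2 semitones is D3.

D3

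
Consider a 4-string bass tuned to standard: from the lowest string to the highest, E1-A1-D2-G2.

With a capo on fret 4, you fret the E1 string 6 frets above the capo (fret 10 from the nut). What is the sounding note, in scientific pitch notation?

D2

The capo raises the open E1 by 4 semitones to G♯1; fretting 6 more gives E1 + 4 + 6 = E1 + 10 semitones = D2.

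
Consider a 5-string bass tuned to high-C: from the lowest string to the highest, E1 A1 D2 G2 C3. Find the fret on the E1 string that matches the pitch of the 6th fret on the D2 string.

16

D2 at fret 6 is D2 + 6 semitones = G#2.
The open E1 string is 10 semitones below the open D2, so the same pitch on the E1 string lies at fret 6 + 10 = 16.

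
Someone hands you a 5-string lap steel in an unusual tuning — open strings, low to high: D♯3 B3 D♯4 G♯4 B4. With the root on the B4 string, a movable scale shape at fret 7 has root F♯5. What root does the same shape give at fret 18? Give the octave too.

F6

Moving from fret 7 to fret 18 shifts the root by 11 semitones.
F♯5 up 11 semitones is F6.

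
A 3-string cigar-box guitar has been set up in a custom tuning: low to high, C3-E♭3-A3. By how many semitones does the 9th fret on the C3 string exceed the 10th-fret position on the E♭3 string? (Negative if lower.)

-4 semitones

C3 at fret 9 → A3 (MIDI 57); E♭3 at fret 10 → D♭4 (MIDI 61).
57 − 61 = -4, so the two pitches are 4 semitones apart.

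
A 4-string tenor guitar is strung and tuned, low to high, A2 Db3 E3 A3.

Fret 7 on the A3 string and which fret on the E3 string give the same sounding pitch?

12

A3 at fret 7 is A3 + 7 semitones = E4.
The open E3 string is 5 semitones below the open A3, so the same pitch on the E3 string lies at fret 7 + 5 = 12.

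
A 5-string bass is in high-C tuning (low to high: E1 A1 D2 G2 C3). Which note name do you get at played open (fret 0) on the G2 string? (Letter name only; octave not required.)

Fret 0 is the open string itself, so the pitch is just G.

G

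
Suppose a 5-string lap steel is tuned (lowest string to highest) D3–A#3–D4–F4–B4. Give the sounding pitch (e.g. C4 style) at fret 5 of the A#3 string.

Each fret is one semitone, so A#3 + 5 = D#4.
(Equivalently spelled Eb4.)

D#4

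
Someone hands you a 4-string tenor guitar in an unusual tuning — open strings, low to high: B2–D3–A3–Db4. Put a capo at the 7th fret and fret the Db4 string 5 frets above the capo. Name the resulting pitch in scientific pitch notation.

The capo raises the open Db4 by 7 semitones to Ab4; fretting 5 more gives Db4 + 7 + 5 = Db4 + 12 semitones = Db5.

Db5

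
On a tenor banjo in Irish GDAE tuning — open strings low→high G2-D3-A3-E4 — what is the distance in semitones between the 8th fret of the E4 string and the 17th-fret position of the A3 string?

2 semitones

E4 at fret 8 → C5 (MIDI 72); A3 at fret 17 → D5 (MIDI 74).
72 − 74 = -2, so the two pitches are 2 semitones apart, with D5 the higher.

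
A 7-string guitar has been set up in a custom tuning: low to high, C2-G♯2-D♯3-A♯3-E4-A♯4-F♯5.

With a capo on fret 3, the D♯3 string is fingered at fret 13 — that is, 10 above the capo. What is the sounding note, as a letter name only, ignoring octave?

E

The capo raises the open D♯3 by 3 semitones to F♯3; fretting 10 more gives D♯3 + 3 + 10 = D♯3 + 13 semitones, landing on E.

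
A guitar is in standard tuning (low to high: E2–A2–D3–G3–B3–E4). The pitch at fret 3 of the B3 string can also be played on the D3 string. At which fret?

12

Fret 3 on B3 is MIDI 59 + 3 = 62 (D4). On the D3 string (open MIDI 50), that pitch is 62 − 50 = fret 12.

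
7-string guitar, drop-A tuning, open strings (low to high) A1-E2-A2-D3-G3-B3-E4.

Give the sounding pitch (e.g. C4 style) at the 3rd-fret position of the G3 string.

Each fret is one semitone, so G3 + 3 = A#3.
(Equivalently spelled Bb3.)

A#3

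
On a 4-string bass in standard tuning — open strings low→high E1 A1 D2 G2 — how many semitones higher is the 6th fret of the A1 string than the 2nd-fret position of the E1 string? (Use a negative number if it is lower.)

A1 at fret 6 → D♯2 (MIDI 39); E1 at fret 2 → F♯1 (MIDI 30).
39 − 30 = 9, so the two pitches are 9 semitones apart.

9 semitones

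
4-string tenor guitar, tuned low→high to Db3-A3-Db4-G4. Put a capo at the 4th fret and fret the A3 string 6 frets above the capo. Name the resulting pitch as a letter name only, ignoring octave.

G

The capo raises the open A3 by 4 semitones to Db4; fretting 6 more gives A3 + 4 + 6 = A3 + 10 semitones, landing on G.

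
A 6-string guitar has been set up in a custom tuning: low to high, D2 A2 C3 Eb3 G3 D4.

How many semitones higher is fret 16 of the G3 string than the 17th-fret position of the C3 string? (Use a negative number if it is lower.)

G3 at fret 16 → B4 (MIDI 71); C3 at fret 17 → F4 (MIDI 65).
71 − 65 = 6, so the two pitches are 6 semitones apart.

6 semitones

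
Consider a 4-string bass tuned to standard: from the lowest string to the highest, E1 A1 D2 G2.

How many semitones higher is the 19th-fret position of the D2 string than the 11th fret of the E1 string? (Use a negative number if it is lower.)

D2 at fret 19 → A3 (MIDI 57); E1 at fret 11 → D♯2 (MIDI 39).
57 − 39 = 18, so the two pitches are 18 semitones apart.

18 semitones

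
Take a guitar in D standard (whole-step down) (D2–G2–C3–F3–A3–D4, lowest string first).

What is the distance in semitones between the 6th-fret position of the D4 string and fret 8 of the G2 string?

D4 at fret 6 → G#4 (MIDI 68); G2 at fret 8 → D#3 (MIDI 51).
68 − 51 = 17, so the two pitches are 17 semitones apart, with G#4 the higher.

17 semitones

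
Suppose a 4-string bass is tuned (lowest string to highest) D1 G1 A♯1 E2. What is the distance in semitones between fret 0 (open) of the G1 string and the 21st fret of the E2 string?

30 semitones

G1 at fret 0 → G1 (MIDI 31); E2 at fret 21 → C♯4 (MIDI 61).
31 − 61 = -30, so the two pitches are 30 semitones apart, with C♯4 the higher.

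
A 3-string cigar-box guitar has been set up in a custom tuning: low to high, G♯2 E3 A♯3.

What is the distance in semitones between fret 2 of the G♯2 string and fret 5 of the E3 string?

G♯2 at fret 2 → A♯2 (MIDI 46); E3 at fret 5 → A3 (MIDI 57).
46 − 57 = -11, so the two pitches are 11 semitones apart, with A3 the higher.

11 semitones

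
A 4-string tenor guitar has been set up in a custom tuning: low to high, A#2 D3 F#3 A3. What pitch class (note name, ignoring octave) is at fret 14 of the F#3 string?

F#3 is MIDI 54. Adding 14 gives 68; 68 mod 12 = 8, i.e. G#.
(Equivalently spelled Ab.)

G#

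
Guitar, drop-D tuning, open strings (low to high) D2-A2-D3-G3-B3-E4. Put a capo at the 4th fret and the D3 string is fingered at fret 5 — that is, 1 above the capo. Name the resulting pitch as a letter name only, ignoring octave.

The capo raises the open D3 by 4 semitones to F#3; fretting 1 more gives D3 + 4 + 1 = D3 + 5 semitones, landing on G.

G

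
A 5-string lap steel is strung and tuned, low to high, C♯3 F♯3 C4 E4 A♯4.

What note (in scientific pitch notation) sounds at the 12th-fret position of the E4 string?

E5

The open E4 string plus 12 semitones: E–F–F#–G–…–D–D#–E.
The walk passes from B into C once, so the octave number goes from 4 to 5.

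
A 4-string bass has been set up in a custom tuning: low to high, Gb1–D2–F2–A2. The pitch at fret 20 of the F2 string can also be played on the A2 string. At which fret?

Fret 20 on F2 is MIDI 41 + 20 = 61 (Db4). On the A2 string (open MIDI 45), that pitch is 61 − 45 = fret 16.

16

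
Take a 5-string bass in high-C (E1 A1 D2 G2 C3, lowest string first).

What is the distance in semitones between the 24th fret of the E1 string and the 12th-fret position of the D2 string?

E1 at fret 24 → E3 (MIDI 52); D2 at fret 12 → D3 (MIDI 50).
52 − 50 = 2, so the two pitches are 2 semitones apart, with E3 the higher.

2 semitones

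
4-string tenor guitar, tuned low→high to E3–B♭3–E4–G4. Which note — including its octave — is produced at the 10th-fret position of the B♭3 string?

The open B♭3 string plus 10 semitones: Bb–B–C–Db–…–Gb–G–Ab.
The walk passes from B into C once, so the octave number goes from 3 to 4.

A♭4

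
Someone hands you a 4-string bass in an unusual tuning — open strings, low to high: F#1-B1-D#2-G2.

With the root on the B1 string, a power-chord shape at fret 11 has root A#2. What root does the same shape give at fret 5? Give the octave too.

Moving from fret 11 to fret 5 shifts the root by -6 semitones.
A#2 down 6 semitones is E2.

E2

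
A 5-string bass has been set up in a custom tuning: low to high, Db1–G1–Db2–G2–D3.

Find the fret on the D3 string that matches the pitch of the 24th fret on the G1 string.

5

Fret 24 on G1 is MIDI 31 + 24 = 55 (G3). On the D3 string (open MIDI 50), that pitch is 55 − 50 = fret 5.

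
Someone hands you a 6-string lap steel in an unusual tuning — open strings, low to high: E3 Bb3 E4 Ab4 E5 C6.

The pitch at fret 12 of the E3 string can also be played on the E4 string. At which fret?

Fret 12 on E3 is MIDI 52 + 12 = 64 (E4). On the E4 string (open MIDI 64), that pitch is 64 − 64 = fret 0.

0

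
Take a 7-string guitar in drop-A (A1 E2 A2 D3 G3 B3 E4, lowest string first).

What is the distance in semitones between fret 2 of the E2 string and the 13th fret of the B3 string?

E2 at fret 2 → F#2 (MIDI 42); B3 at fret 13 → C5 (MIDI 72).
42 − 72 = -30, so the two pitches are 30 semitones apart, with C5 the higher.

30 semitones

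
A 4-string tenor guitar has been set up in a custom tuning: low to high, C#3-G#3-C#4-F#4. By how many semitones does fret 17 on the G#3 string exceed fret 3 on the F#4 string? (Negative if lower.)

G#3 at fret 17 → C#5 (MIDI 73); F#4 at fret 3 → A4 (MIDI 69).
73 − 69 = 4, so the two pitches are 4 semitones apart.

4 semitones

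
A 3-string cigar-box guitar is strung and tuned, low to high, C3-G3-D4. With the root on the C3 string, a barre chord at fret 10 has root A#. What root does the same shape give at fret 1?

Moving from fret 10 to fret 1 shifts the root by -9 semitones.
A# down 9 semitones is C#.

C#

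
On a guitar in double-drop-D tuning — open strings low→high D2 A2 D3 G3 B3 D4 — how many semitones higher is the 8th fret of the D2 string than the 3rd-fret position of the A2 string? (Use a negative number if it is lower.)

D2 at fret 8 → A#2 (MIDI 46); A2 at fret 3 → C3 (MIDI 48).
46 − 48 = -2, so the two pitches are 2 semitones apart.

-2 semitones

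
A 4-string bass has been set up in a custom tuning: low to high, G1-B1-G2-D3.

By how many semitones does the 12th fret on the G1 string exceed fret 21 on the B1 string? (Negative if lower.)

G1 at fret 12 → G2 (MIDI 43); B1 at fret 21 → G#3 (MIDI 56).
43 − 56 = -13, so the two pitches are 13 semitones apart.

-13 semitones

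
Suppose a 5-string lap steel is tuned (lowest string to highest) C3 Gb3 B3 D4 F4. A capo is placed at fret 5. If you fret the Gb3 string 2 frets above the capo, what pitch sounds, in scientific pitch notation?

Db4

The capo raises the open Gb3 by 5 semitones to B3; fretting 2 more gives Gb3 + 5 + 2 = Gb3 + 7 semitones = Db4.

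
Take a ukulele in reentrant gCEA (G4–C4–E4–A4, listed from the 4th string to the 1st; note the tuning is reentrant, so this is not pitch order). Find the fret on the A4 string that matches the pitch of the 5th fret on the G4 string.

Fret 5 on G4 is MIDI 67 + 5 = 72 (C5). On the A4 string (open MIDI 69), that pitch is 72 − 69 = fret 3.

3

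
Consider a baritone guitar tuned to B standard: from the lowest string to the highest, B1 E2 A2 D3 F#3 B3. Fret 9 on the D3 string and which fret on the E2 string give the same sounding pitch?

Fret 9 on D3 is MIDI 50 + 9 = 59 (B3). On the E2 string (open MIDI 40), that pitch is 59 − 40 = fret 19.

19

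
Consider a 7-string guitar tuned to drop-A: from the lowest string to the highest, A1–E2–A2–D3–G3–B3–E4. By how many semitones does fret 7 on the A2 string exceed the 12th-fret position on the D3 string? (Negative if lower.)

A2 at fret 7 → E3 (MIDI 52); D3 at fret 12 → D4 (MIDI 62).
52 − 62 = -10, so the two pitches are 10 semitones apart.

-10 semitones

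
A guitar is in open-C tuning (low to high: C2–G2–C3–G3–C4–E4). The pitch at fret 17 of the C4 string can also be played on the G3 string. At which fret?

Fret 17 on C4 is MIDI 60 + 17 = 77 (F5). On the G3 string (open MIDI 55), that pitch is 77 − 55 = fret 22.

22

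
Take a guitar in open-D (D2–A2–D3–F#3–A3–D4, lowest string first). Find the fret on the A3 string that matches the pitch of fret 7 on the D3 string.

D3 at fret 7 is D3 + 7 semitones = A3.
The open A3 string is 7 semitones above the open D3, so the same pitch on the A3 string lies at fret 7 − 7 = 0.

0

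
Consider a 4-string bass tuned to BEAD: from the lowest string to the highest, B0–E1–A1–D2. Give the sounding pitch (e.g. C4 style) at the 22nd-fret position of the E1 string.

E1 is MIDI 28. Adding 22 gives 50, which is D3.

D3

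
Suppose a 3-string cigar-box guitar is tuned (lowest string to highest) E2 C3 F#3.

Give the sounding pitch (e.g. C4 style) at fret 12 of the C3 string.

C4

C3 is MIDI 48. Adding 12 gives 60, which is C4.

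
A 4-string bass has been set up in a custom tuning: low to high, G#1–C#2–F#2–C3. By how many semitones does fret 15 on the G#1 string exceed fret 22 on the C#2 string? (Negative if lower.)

G#1 at fret 15 → B2 (MIDI 47); C#2 at fret 22 → B3 (MIDI 59).
47 − 59 = -12, so the two pitches are 12 semitones apart.

-12 semitones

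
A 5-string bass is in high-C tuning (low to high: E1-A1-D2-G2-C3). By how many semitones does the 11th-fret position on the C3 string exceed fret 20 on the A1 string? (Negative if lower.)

C3 at fret 11 → B3 (MIDI 59); A1 at fret 20 → F3 (MIDI 53).
59 − 53 = 6, so the two pitches are 6 semitones apart.

6 semitones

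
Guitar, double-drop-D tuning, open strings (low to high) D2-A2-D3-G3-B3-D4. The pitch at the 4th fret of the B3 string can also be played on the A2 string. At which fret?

Fret 4 on B3 is MIDI 59 + 4 = 63 (D♯4). On the A2 string (open MIDI 45), that pitch is 63 − 45 = fret 18.

18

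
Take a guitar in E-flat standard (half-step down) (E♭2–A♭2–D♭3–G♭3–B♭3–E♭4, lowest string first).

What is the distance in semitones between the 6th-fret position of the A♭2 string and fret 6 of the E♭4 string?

A♭2 at fret 6 → D3 (MIDI 50); E♭4 at fret 6 → A4 (MIDI 69).
50 − 69 = -19, so the two pitches are 19 semitones apart, with A4 the higher.

19 semitones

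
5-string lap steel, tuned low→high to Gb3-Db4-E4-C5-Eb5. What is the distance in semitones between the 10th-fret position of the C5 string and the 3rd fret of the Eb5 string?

C5 at fret 10 → Bb5 (MIDI 82); Eb5 at fret 3 → Gb5 (MIDI 78).
82 − 78 = 4, so the two pitches are 4 semitones apart, with Bb5 the higher.

4 semitones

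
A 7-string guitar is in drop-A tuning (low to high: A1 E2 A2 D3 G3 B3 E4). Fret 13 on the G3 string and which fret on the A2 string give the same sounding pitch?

23

Fret 13 on G3 is MIDI 55 + 13 = 68 (G♯4). On the A2 string (open MIDI 45), that pitch is 68 − 45 = fret 23.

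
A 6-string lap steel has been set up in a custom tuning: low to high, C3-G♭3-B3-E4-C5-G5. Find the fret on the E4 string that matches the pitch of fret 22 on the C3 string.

6

C3 at fret 22 is C3 + 22 semitones = B♭4.
The open E4 string is 16 semitones above the open C3, so the same pitch on the E4 string lies at fret 22 − 16 = 6.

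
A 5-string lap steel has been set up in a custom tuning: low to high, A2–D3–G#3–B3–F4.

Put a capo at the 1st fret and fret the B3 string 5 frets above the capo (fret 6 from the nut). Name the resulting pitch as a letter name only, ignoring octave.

F

The capo raises the open B3 by 1 semitone to C4; fretting 5 more gives B3 + 1 + 5 = B3 + 6 semitones, landing on F.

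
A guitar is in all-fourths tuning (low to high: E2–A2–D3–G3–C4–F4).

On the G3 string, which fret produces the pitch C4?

C4 is 5 semitones above the open G3 (G–G#–A–A#–B–C), so it sits at fret 5.

5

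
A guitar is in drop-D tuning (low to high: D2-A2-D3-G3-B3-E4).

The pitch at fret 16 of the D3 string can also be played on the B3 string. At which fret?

D3 at fret 16 is D3 + 16 semitones = F#4.
The open B3 string is 9 semitones above the open D3, so the same pitch on the B3 string lies at fret 16 − 9 = 7.

7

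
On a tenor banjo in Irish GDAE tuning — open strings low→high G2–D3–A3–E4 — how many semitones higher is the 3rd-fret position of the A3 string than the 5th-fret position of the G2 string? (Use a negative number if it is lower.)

12 semitones

A3 at fret 3 → C4 (MIDI 60); G2 at fret 5 → C3 (MIDI 48).
60 − 48 = 12, so the two pitches are 12 semitones apart.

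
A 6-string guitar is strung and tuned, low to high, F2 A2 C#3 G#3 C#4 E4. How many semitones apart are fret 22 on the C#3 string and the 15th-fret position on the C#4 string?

5 semitones

C#3 at fret 22 → B4 (MIDI 71); C#4 at fret 15 → E5 (MIDI 76).
71 − 76 = -5, so the two pitches are 5 semitones apart, with E5 the higher.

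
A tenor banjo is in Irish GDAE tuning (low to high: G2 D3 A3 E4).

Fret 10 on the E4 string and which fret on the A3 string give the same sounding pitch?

E4 at fret 10 is E4 + 10 semitones = D5.
The open A3 string is 7 semitones below the open E4, so the same pitch on the A3 string lies at fret 10 + 7 = 17.

17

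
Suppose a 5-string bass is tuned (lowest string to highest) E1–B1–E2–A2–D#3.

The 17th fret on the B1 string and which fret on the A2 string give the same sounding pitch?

B1 at fret 17 is B1 + 17 semitones = E3.
The open A2 string is 10 semitones above the open B1, so the same pitch on the A2 string lies at fret 17 − 10 = 7.

7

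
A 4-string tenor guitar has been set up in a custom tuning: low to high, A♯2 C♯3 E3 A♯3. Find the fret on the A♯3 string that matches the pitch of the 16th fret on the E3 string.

Fret 16 on E3 is MIDI 52 + 16 = 68 (G♯4). On the A♯3 string (open MIDI 58), that pitch is 68 − 58 = fret 10.

10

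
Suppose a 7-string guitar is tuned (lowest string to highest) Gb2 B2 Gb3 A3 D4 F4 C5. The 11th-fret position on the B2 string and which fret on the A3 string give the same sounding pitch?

Fret 11 on B2 is MIDI 47 + 11 = 58 (Bb3). On the A3 string (open MIDI 57), that pitch is 58 − 57 = fret 1.

1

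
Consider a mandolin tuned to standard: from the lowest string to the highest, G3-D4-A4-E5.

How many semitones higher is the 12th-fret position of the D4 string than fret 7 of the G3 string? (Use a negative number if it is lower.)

12 semitones

D4 at fret 12 → D5 (MIDI 74); G3 at fret 7 → D4 (MIDI 62).
74 − 62 = 12, so the two pitches are 12 semitones apart.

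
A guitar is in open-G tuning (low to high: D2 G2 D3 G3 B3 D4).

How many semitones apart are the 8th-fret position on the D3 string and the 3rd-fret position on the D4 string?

7 semitones

D3 at fret 8 → A♯3 (MIDI 58); D4 at fret 3 → F4 (MIDI 65).
58 − 65 = -7, so the two pitches are 7 semitones apart, with F4 the higher.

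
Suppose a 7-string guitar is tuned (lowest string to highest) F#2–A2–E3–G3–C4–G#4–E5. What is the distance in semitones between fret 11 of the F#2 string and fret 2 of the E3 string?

F#2 at fret 11 → F3 (MIDI 53); E3 at fret 2 → F#3 (MIDI 54).
53 − 54 = -1, so the two pitches are 1 semitone apart, with F#3 the higher.

1 semitone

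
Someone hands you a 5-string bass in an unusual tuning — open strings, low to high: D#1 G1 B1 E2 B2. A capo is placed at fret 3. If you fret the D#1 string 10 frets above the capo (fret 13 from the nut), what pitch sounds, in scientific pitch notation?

E2

The capo raises the open D#1 by 3 semitones to F#1; fretting 10 more gives D#1 + 3 + 10 = D#1 + 13 semitones = E2.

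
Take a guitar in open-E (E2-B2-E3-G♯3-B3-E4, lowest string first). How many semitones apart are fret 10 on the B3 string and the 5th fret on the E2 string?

B3 at fret 10 → A4 (MIDI 69); E2 at fret 5 → A2 (MIDI 45).
69 − 45 = 24, so the two pitches are 24 semitones apart, with A4 the higher.

24 semitones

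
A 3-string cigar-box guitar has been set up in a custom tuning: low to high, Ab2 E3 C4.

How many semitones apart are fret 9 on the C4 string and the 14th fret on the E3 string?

C4 at fret 9 → A4 (MIDI 69); E3 at fret 14 → Gb4 (MIDI 66).
69 − 66 = 3, so the two pitches are 3 semitones apart, with A4 the higher.

3 semitones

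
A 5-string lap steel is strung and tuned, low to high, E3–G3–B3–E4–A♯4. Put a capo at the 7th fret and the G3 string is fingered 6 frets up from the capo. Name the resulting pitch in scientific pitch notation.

The capo raises the open G3 by 7 semitones to D4; fretting 6 more gives G3 + 7 + 6 = G3 + 13 semitones = G♯4.
(Also written A♭.)

G♯4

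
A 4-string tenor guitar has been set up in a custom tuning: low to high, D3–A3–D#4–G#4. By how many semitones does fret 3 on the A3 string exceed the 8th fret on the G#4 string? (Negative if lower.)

-16 semitones

A3 at fret 3 → C4 (MIDI 60); G#4 at fret 8 → E5 (MIDI 76).
60 − 76 = -16, so the two pitches are 16 semitones apart.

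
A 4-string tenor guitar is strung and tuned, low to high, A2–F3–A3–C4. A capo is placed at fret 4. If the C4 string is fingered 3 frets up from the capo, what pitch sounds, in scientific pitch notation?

G4

The capo raises the open C4 by 4 semitones to E4; fretting 3 more gives C4 + 4 + 3 = C4 + 7 semitones = G4.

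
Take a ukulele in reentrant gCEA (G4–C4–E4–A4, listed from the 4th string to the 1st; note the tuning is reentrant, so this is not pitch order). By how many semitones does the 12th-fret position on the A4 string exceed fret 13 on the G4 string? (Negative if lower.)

A4 at fret 12 → A5 (MIDI 81); G4 at fret 13 → G#5 (MIDI 80).
81 − 80 = 1, so the two pitches are 1 semitone apart.

1 semitone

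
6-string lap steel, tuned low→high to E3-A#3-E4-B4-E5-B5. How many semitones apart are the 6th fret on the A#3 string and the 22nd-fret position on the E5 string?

34 semitones

A#3 at fret 6 → E4 (MIDI 64); E5 at fret 22 → D7 (MIDI 98).
64 − 98 = -34, so the two pitches are 34 semitones apart, with D7 the higher.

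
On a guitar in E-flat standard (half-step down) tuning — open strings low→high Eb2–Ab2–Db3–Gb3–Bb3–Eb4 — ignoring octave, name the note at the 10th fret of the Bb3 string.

The open Bb3 string plus 10 semitones: Bb–B–C–Db–…–Gb–G–Ab.
(Equivalently spelled G#.)

Ab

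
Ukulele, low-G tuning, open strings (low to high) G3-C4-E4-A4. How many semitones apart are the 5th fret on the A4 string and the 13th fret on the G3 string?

A4 at fret 5 → D5 (MIDI 74); G3 at fret 13 → G♯4 (MIDI 68).
74 − 68 = 6, so the two pitches are 6 semitones apart, with D5 the higher.

6 semitones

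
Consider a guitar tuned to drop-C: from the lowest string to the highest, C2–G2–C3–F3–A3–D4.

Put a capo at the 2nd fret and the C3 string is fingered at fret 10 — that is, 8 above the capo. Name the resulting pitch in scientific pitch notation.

The capo raises the open C3 by 2 semitones to D3; fretting 8 more gives C3 + 2 + 8 = C3 + 10 semitones = A#3.
(Also written Bb.)

A#3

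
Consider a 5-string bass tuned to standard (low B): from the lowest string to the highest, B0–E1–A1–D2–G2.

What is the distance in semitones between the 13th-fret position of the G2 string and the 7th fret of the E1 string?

G2 at fret 13 → G♯3 (MIDI 56); E1 at fret 7 → B1 (MIDI 35).
56 − 35 = 21, so the two pitches are 21 semitones apart, with G♯3 the higher.

21 semitones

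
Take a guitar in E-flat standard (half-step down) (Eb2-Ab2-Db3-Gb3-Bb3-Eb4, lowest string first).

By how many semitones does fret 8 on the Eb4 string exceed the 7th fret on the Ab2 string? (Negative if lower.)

20 semitones

Eb4 at fret 8 → B4 (MIDI 71); Ab2 at fret 7 → Eb3 (MIDI 51).
71 − 51 = 20, so the two pitches are 20 semitones apart.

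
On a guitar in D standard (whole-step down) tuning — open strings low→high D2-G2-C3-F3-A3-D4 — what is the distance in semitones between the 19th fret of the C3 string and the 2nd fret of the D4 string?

3 semitones

C3 at fret 19 → G4 (MIDI 67); D4 at fret 2 → E4 (MIDI 64).
67 − 64 = 3, so the two pitches are 3 semitones apart, with G4 the higher.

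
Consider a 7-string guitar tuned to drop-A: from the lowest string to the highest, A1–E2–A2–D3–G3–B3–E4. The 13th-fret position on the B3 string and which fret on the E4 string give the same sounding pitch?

8

Fret 13 on B3 is MIDI 59 + 13 = 72 (C5). On the E4 string (open MIDI 64), that pitch is 72 − 64 = fret 8.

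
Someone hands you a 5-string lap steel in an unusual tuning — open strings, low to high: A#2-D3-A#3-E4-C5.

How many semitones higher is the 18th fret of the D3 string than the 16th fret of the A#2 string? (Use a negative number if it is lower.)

D3 at fret 18 → G#4 (MIDI 68); A#2 at fret 16 → D4 (MIDI 62).
68 − 62 = 6, so the two pitches are 6 semitones apart.

6 semitones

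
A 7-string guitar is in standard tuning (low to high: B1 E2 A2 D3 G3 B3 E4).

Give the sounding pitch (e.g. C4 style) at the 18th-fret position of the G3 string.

C♯5

The open G3 string plus 18 semitones: G–G#–A–A#–…–B–C–C#.
The walk passes from B into C 2 times, so the octave number goes from 3 to 5.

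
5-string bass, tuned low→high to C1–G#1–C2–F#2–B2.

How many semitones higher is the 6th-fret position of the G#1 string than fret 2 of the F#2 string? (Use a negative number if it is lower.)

-6 semitones

G#1 at fret 6 → D2 (MIDI 38); F#2 at fret 2 → G#2 (MIDI 44).
38 − 44 = -6, so the two pitches are 6 semitones apart.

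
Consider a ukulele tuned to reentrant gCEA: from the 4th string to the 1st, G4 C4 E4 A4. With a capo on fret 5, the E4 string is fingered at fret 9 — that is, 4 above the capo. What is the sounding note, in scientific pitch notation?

The capo raises the open E4 by 5 semitones to A4; fretting 4 more gives E4 + 5 + 4 = E4 + 9 semitones = C♯5.

C♯5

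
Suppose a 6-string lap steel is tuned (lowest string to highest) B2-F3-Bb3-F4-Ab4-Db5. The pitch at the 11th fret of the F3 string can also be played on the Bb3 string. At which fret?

6

Fret 11 on F3 is MIDI 53 + 11 = 64 (E4). On the Bb3 string (open MIDI 58), that pitch is 64 − 58 = fret 6.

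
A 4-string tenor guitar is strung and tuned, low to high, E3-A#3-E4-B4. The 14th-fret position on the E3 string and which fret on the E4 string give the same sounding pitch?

2

E3 at fret 14 is E3 + 14 semitones = F#4.
The open E4 string is 12 semitones above the open E3, so the same pitch on the E4 string lies at fret 14 − 12 = 2.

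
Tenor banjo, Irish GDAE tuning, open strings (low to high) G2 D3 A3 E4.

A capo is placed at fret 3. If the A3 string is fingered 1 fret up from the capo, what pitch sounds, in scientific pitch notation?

The capo raises the open A3 by 3 semitones to C4; fretting 1 more gives A3 + 3 + 1 = A3 + 4 semitones = C#4.
(Also written Db.)

C#4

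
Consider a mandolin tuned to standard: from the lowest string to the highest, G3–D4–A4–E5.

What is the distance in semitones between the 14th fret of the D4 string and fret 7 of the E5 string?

7 semitones

D4 at fret 14 → E5 (MIDI 76); E5 at fret 7 → B5 (MIDI 83).
76 − 83 = -7, so the two pitches are 7 semitones apart, with B5 the higher.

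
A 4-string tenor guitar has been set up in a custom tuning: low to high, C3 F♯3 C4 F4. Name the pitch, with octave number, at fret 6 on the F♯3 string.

C4

The open F♯3 string plus 6 semitones: F#–G–G#–A–A#–B–C.
The walk passes from B into C once, so the octave number goes from 3 to 4.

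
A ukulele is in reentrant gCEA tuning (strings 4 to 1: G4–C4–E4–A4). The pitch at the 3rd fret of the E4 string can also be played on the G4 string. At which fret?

0

E4 at fret 3 is E4 + 3 semitones = G4.
The open G4 string is 3 semitones above the open E4, so the same pitch on the G4 string lies at fret 3 − 3 = 0.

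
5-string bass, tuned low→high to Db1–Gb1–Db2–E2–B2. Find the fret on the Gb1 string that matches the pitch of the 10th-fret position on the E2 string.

E2 at fret 10 is E2 + 10 semitones = D3.
The open Gb1 string is 10 semitones below the open E2, so the same pitch on the Gb1 string lies at fret 10 + 10 = 20.

20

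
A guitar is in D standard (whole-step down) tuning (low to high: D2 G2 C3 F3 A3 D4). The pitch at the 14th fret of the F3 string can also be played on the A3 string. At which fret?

10

F3 at fret 14 is F3 + 14 semitones = G4.
The open A3 string is 4 semitones above the open F3, so the same pitch on the A3 string lies at fret 14 − 4 = 10.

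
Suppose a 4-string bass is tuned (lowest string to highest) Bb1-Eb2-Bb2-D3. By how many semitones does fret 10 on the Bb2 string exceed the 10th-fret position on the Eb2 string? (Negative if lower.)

Bb2 at fret 10 → Ab3 (MIDI 56); Eb2 at fret 10 → Db3 (MIDI 49).
56 − 49 = 7, so the two pitches are 7 semitones apart.

7 semitones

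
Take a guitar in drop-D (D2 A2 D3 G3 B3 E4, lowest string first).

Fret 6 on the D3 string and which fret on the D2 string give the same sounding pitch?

18

D3 at fret 6 is D3 + 6 semitones = G#3.
The open D2 string is 12 semitones below the open D3, so the same pitch on the D2 string lies at fret 6 + 12 = 18.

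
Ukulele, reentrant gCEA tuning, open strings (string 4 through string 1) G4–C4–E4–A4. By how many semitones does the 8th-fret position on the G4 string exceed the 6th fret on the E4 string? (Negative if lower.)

5 semitones

G4 at fret 8 → D♯5 (MIDI 75); E4 at fret 6 → A♯4 (MIDI 70).
75 − 70 = 5, so the two pitches are 5 semitones apart.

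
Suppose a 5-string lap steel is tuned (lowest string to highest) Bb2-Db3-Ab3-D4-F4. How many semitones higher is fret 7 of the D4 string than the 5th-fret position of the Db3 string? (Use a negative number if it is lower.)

15 semitones

D4 at fret 7 → A4 (MIDI 69); Db3 at fret 5 → Gb3 (MIDI 54).
69 − 54 = 15, so the two pitches are 15 semitones apart.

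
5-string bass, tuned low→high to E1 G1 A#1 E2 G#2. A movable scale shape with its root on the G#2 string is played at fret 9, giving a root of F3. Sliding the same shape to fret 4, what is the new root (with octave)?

Moving from fret 9 to fret 4 shifts the root by -5 semitones.
F3 down 5 semitones is C3.

C3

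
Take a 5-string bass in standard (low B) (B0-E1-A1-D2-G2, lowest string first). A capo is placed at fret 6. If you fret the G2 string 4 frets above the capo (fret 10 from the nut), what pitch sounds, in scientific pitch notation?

F3

The capo raises the open G2 by 6 semitones to C♯3; fretting 4 more gives G2 + 6 + 4 = G2 + 10 semitones = F3.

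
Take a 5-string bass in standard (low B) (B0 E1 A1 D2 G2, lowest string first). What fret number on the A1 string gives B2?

B2 is 14 semitones above the open A1 (A–A#–B–C–…–A–A#–B), so it sits at fret 14.

14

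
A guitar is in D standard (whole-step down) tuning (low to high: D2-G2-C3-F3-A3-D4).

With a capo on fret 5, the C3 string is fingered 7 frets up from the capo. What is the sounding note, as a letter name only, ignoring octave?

C

The capo raises the open C3 by 5 semitones to F3; fretting 7 more gives C3 + 5 + 7 = C3 + 12 semitones, landing on C.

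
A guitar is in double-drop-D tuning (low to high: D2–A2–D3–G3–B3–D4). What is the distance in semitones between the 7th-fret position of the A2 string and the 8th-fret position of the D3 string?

6 semitones

A2 at fret 7 → E3 (MIDI 52); D3 at fret 8 → A♯3 (MIDI 58).
52 − 58 = -6, so the two pitches are 6 semitones apart, with A♯3 the higher.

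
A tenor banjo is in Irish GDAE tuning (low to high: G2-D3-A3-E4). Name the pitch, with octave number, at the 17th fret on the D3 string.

G4

D3 is MIDI 50. Adding 17 gives 67, which is G4.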